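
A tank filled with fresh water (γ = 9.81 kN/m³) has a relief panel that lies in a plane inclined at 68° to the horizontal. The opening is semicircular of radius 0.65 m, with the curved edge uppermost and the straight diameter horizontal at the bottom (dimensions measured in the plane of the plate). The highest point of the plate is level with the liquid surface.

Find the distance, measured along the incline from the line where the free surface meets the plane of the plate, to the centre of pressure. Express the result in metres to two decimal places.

y_p = 0.45 m

γ = 9.81 kN/m³.
Let θ = 68° be the plate's angle to the horizontal; measure y along the incline from where the plane meets the free surface. Vertical depth h = y·sinθ with sinθ = 0.927184.
The centroid lies 4r/(3π) = 0.275869 m above the diameter, so r − 4r/(3π) = 0.65 − 0.275869 = 0.374131 m below the topmost point, so y_c = 0.374131 m and h_c = 0.374131 × 0.927184 = 0.346888 m.
A = πr²/2 = π × 0.65²/2 = 0.663661 m².
Resultant F = γ·h_c·A = 9.81 × 0.346888 × 0.663661 = 2.25842 kN.
I_c = (π/8 − 8/(9π))·r⁴ = 0.109757 × 0.65⁴ = 0.0195923 m⁴.
Centre of pressure: y_p = y_c + I_c/(y_c·A) = 0.374131 + 0.0195923/(0.374131 × 0.663661) = 0.374131 + 0.078907 = 0.453038 m along the plane.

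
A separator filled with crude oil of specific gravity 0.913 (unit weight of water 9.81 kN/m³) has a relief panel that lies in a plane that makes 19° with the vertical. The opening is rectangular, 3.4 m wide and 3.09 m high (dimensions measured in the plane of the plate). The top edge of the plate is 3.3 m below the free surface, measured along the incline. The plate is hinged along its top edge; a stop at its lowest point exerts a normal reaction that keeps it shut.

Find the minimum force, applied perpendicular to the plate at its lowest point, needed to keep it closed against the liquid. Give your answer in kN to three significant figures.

P ≈ 238 kN

γ = 0.913 × 9.81 = 8.95653 kN/m³.
The plate makes 19° with the vertical, i.e. θ = 90° − 19° = 71° to the horizontal. Measuring y along the incline from the free-surface line, vertical depth h = y·sinθ with sinθ = 0.945519.
The centroid lies 3.09/2 = 1.545 m below the top edge, so y_c = 3.3 + 1.545 = 4.845 m and h_c = 4.845 × 0.945519 = 4.58104 m.
A = 3.4 × 3.09 = 10.506 m².
Resultant F = γ·h_c·A = 8.95653 × 4.58104 × 10.506 = 431.064 kN.
I_c = b·h³/12 = 3.4 × 3.09³/12 = 8.35936 m⁴.
Centre of pressure: y_p = y_c + I_c/(y_c·A) = 4.845 + 8.35936/(4.845 × 10.506) = 4.845 + 0.164226 = 5.00923 m along the plane.
The resultant acts 1.545 + 0.164226 = 1.70923 m (along the plate) below the hinge at the top edge, so the moment about the hinge is M = F × 1.70923 = 431.064 × 1.70923 = 736.788 kN·m.
A normal force at the bottom, 3.09 m from the hinge, must supply this moment: P = 736.788/3.09 = 238.443 kN.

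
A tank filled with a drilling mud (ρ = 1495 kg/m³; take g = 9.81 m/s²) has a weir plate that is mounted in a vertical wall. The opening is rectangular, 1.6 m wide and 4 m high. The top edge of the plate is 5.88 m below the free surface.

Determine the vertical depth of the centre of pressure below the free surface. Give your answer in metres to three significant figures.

h_p = 8.05 m

γ = ρg = 1495 × 9.81 / 1000 = 14.66595 kN/m³.
The centroid lies 4/2 = 2 m below the top edge, so the centroid depth is h_c = 5.88 + 2 = 7.88 m.
A = 1.6 × 4 = 6.4 m².
Resultant F = γ·h_c·A = 14.66595 × 7.88 × 6.4 = 739.633 kN.
I_c = b·h³/12 = 1.6 × 4³/12 = 8.53333 m⁴.
Centre of pressure: y_p = y_c + I_c/(y_c·A) = 7.88 + 8.53333/(7.88 × 6.4) = 7.88 + 0.169205 = 8.04921 m along the plane.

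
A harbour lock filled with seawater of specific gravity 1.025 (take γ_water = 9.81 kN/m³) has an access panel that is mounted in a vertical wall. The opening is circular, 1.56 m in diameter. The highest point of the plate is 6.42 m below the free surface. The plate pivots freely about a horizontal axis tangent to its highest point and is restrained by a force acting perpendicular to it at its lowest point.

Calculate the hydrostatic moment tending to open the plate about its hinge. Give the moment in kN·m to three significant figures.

M ≈ 111 kN·m

γ = 1.025 × 9.81 = 10.05525 kN/m³.
The centroid is at the centre, 0.78 m below the top of the plate, so the centroid depth is h_c = 6.42 + 0.78 = 7.2 m.
A = π(0.78)² = 1.91134 m².
Resultant F = γ·h_c·A = 10.05525 × 7.2 × 1.91134 = 138.377 kN.
I_c = πr⁴/4 = π × 0.78⁴/4 = 0.290716 m⁴.
Centre of pressure: y_p = y_c + I_c/(y_c·A) = 7.2 + 0.290716/(7.2 × 1.91134) = 7.2 + 0.0211251 = 7.22113 m along the plane.
The resultant acts 0.78 + 0.0211251 = 0.801125 m (along the plate) below the hinge at the top edge, so the moment about the hinge is M = F × 0.801125 = 138.377 × 0.801125 = 110.857 kN·m.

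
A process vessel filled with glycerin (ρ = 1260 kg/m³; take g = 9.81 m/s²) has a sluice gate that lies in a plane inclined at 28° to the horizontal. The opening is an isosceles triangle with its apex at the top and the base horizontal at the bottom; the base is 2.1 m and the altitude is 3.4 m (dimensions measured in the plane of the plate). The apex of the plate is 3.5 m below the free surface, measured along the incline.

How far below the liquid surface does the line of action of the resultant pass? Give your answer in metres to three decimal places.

h_p = 2.760 m

γ = ρg = 1260 × 9.81 / 1000 = 12.3606 kN/m³.
Let θ = 28° be the plate's angle to the horizontal; measure y along the incline from where the plane meets the free surface. Vertical depth h = y·sinθ with sinθ = 0.469472.
With the apex up, the centroid sits 2h/3 = 2 × 3.4/3 = 2.26667 m below the apex, so y_c = 3.5 + 2.26667 = 5.76667 m and h_c = 5.76667 × 0.469472 = 2.70729 m.
A = ½ × 2.1 × 3.4 = 3.57 m².
Resultant F = γ·h_c·A = 12.3606 × 2.70729 × 3.57 = 119.466 kN.
I_c = b·h³/36 = 2.1 × 3.4³/36 = 2.29273 m⁴.
Centre of pressure: y_p = y_c + I_c/(y_c·A) = 5.76667 + 2.29273/(5.76667 × 3.57) = 5.76667 + 0.111368 = 5.87804 m along the plane.
Vertically, h_p = y_p·sinθ = 5.87804 × 0.469472 = 2.75958 m.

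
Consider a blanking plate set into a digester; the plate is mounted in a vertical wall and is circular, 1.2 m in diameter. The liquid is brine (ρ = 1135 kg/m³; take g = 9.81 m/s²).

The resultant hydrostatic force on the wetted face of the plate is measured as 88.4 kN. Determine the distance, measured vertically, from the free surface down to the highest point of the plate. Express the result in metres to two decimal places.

γ = ρg = 1135 × 9.81 / 1000 = 11.13435 kN/m³.
A = π(0.6)² = 1.13097 m².
From F = γ·h_c·A, the centroid depth is h_c = 88.4/(11.13435 × 1.13097) = 7.01999 m.
The centroid is at the centre, 0.6 m below the top of the plate, so the highest point sits at h_top = 7.01999 − 0.6 = 6.41999 m below the surface.

d_top ≈ 6.42 m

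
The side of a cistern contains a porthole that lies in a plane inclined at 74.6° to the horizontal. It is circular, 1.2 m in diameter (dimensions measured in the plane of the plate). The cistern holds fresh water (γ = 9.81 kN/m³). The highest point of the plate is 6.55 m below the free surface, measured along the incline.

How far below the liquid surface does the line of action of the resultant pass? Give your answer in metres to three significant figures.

h_p = 6.91 m

γ = 9.81 kN/m³.
Let θ = 74.6° be the plate's angle to the horizontal; measure y along the incline from where the plane meets the free surface. Vertical depth h = y·sinθ with sinθ = 0.964095.
The centroid is at the centre, 0.6 m below the top of the plate, so y_c = 6.55 + 0.6 = 7.15 m and h_c = 7.15 × 0.964095 = 6.89328 m.
A = π(0.6)² = 1.13097 m².
Resultant F = γ·h_c·A = 9.81 × 6.89328 × 1.13097 = 76.4797 kN.
I_c = πr⁴/4 = π × 0.6⁴/4 = 0.101788 m⁴.
Centre of pressure: y_p = y_c + I_c/(y_c·A) = 7.15 + 0.101788/(7.15 × 1.13097) = 7.15 + 0.0125875 = 7.16259 m along the plane.
Vertically, h_p = y_p·sinθ = 7.16259 × 0.964095 = 6.90542 m.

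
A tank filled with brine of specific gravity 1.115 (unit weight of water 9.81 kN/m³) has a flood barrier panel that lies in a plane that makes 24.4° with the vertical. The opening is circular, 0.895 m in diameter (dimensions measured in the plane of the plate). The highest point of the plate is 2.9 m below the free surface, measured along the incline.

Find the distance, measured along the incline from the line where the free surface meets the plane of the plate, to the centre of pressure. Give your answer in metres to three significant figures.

γ = 1.115 × 9.81 = 10.93815 kN/m³.
The plate makes 24.4° with the vertical, i.e. θ = 90° − 24.4° = 65.6° to the horizontal. Measuring y along the incline from the free-surface line, vertical depth h = y·sinθ with sinθ = 0.910684.
The centroid is at the centre, 0.4475 m below the top of the plate, so y_c = 2.9 + 0.4475 = 3.3475 m and h_c = 3.3475 × 0.910684 = 3.04851 m.
A = π(0.4475)² = 0.629124 m².
Resultant F = γ·h_c·A = 10.93815 × 3.04851 × 0.629124 = 20.9782 kN.
I_c = πr⁴/4 = π × 0.4475⁴/4 = 0.0314965 m⁴.
Centre of pressure: y_p = y_c + I_c/(y_c·A) = 3.3475 + 0.0314965/(3.3475 × 0.629124) = 3.3475 + 0.0149557 = 3.36246 m along the plane.

y_p = 3.36 m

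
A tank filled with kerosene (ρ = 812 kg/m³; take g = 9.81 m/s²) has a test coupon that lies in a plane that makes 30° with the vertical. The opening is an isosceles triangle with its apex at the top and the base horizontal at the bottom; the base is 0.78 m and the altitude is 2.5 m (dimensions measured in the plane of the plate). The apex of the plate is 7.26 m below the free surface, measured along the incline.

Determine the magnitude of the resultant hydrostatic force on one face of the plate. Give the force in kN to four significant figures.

F ≈ 60.04 kN

γ = ρg = 812 × 9.81 / 1000 = 7.96572 kN/m³.
The plate makes 30° with the vertical, i.e. θ = 90° − 30° = 60° to the horizontal. Measuring y along the incline from the free-surface line, vertical depth h = y·sinθ with sinθ = 0.866025.
With the apex up, the centroid sits 2h/3 = 2 × 2.5/3 = 1.66667 m below the apex, so y_c = 7.26 + 1.66667 = 8.92667 m and h_c = 8.92667 × 0.866025 = 7.73072 m.
A = ½ × 0.78 × 2.5 = 0.975 m².
Resultant F = γ·h_c·A = 7.96572 × 7.73072 × 0.975 = 60.0412 kN.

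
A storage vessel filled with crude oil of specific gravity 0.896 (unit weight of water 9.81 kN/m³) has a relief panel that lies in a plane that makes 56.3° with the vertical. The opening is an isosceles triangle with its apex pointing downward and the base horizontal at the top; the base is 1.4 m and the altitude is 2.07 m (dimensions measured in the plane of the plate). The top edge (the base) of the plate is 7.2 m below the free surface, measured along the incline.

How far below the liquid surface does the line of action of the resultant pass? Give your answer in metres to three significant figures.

γ = 0.896 × 9.81 = 8.78976 kN/m³.
The plate makes 56.3° with the vertical, i.e. θ = 90° − 56.3° = 33.7° to the horizontal. Measuring y along the incline from the free-surface line, vertical depth h = y·sinθ with sinθ = 0.554844.
With the apex down, the centroid sits h/3 = 2.07/3 = 0.69 m below the base (the top edge), so y_c = 7.2 + 0.69 = 7.89 m and h_c = 7.89 × 0.554844 = 4.37772 m.
A = ½ × 1.4 × 2.07 = 1.449 m².
Resultant F = γ·h_c·A = 8.78976 × 4.37772 × 1.449 = 55.7562 kN.
I_c = b·h³/36 = 1.4 × 2.07³/36 = 0.344934 m⁴.
Centre of pressure: y_p = y_c + I_c/(y_c·A) = 7.89 + 0.344934/(7.89 × 1.449) = 7.89 + 0.0301711 = 7.92017 m along the plane.
Vertically, h_p = y_p·sinθ = 7.92017 × 0.554844 = 4.39446 m.

h_p = 4.39 m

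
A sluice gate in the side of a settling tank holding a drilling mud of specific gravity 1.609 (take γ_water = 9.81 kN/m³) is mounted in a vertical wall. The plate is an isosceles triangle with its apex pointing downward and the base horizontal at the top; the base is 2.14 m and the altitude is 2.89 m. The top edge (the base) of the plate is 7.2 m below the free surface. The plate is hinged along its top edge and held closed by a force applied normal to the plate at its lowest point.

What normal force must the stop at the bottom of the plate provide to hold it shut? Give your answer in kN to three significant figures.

γ = 1.609 × 9.81 = 15.78429 kN/m³.
With the apex down, the centroid sits h/3 = 2.89/3 = 0.963333 m below the base (the top edge), so the centroid depth is h_c = 7.2 + 0.963333 = 8.16333 m.
A = ½ × 2.14 × 2.89 = 3.0923 m².
Resultant F = γ·h_c·A = 15.78429 × 8.16333 × 3.0923 = 398.45 kN.
I_c = b·h³/36 = 2.14 × 2.89³/36 = 1.43484 m⁴.
Centre of pressure: y_p = y_c + I_c/(y_c·A) = 8.16333 + 1.43484/(8.16333 × 3.0923) = 8.16333 + 0.0568401 = 8.22017 m along the plane.
The resultant acts 0.963333 + 0.0568401 = 1.02017 m (along the plate) below the hinge at the top edge, so the moment about the hinge is M = F × 1.02017 = 398.45 × 1.02017 = 406.487 kN·m.
A normal force at the bottom, 2.89 m from the hinge, must supply this moment: P = 406.487/2.89 = 140.653 kN.

P ≈ 141 kN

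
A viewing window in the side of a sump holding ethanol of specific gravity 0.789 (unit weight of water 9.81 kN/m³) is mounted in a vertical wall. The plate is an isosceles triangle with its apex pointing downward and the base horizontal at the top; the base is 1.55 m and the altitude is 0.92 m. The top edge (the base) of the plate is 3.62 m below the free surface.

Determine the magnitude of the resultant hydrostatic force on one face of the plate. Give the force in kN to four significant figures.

F ≈ 21.67 kN

γ = 0.789 × 9.81 = 7.74009 kN/m³.
With the apex down, the centroid sits h/3 = 0.92/3 = 0.306667 m below the base (the top edge), so the centroid depth is h_c = 3.62 + 0.306667 = 3.92667 m.
A = ½ × 1.55 × 0.92 = 0.713 m².
Resultant F = γ·h_c·A = 7.74009 × 3.92667 × 0.713 = 21.6701 kN.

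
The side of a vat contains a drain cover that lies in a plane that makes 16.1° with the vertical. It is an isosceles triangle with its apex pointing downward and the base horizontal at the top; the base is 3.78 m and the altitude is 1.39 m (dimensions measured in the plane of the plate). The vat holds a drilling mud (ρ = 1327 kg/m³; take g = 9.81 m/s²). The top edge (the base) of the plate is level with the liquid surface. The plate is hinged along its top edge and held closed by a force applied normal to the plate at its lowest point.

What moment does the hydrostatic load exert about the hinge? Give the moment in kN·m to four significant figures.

M ≈ 10.58 kN·m

γ = ρg = 1327 × 9.81 / 1000 = 13.01787 kN/m³.
The plate makes 16.1° with the vertical, i.e. θ = 90° − 16.1° = 73.9° to the horizontal. Measuring y along the incline from the free-surface line, vertical depth h = y·sinθ with sinθ = 0.960779.
With the apex down, the centroid sits h/3 = 1.39/3 = 0.463333 m below the base (the top edge), so y_c = 0.463333 m and h_c = 0.463333 × 0.960779 = 0.445161 m.
A = ½ × 3.78 × 1.39 = 2.6271 m².
Resultant F = γ·h_c·A = 13.01787 × 0.445161 × 2.6271 = 15.2242 kN.
I_c = b·h³/36 = 3.78 × 1.39³/36 = 0.28199 m⁴.
Centre of pressure: y_p = y_c + I_c/(y_c·A) = 0.463333 + 0.28199/(0.463333 × 2.6271) = 0.463333 + 0.231667 = 0.695 m along the plane.
The resultant acts 0.463333 + 0.231667 = 0.695 m (along the plate) below the hinge at the top edge, so the moment about the hinge is M = F × 0.695 = 15.2242 × 0.695 = 10.5808 kN·m.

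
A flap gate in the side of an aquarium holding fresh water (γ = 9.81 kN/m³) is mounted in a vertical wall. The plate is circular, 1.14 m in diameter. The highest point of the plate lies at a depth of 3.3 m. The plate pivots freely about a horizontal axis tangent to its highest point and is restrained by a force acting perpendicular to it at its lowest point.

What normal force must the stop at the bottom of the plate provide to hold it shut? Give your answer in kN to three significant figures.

γ = 9.81 kN/m³.
The centroid is at the centre, 0.57 m below the top of the plate, so the centroid depth is h_c = 3.3 + 0.57 = 3.87 m.
A = π(0.57)² = 1.0207 m².
Resultant F = γ·h_c·A = 9.81 × 3.87 × 1.0207 = 38.7506 kN.
I_c = πr⁴/4 = π × 0.57⁴/4 = 0.0829066 m⁴.
Centre of pressure: y_p = y_c + I_c/(y_c·A) = 3.87 + 0.0829066/(3.87 × 1.0207) = 3.87 + 0.0209884 = 3.89099 m along the plane.
The resultant acts 0.57 + 0.0209884 = 0.590988 m (along the plate) below the hinge at the top edge, so the moment about the hinge is M = F × 0.590988 = 38.7506 × 0.590988 = 22.9011 kN·m.
A normal force at the bottom, 1.14 m from the hinge, must supply this moment: P = 22.9011/1.14 = 20.0887 kN.

P ≈ 20.1 kN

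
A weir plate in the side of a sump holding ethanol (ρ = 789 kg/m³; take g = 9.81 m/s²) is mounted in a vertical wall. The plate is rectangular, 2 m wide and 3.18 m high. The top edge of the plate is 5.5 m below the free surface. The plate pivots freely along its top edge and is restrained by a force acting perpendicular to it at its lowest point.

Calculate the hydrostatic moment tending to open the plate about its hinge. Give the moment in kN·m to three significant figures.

M ≈ 596 kN·m

γ = ρg = 789 × 9.81 / 1000 = 7.74009 kN/m³.
The centroid lies 3.18/2 = 1.59 m below the top edge, so the centroid depth is h_c = 5.5 + 1.59 = 7.09 m.
A = 2 × 3.18 = 6.36 m².
Resultant F = γ·h_c·A = 7.74009 × 7.09 × 6.36 = 349.019 kN.
I_c = b·h³/12 = 2 × 3.18³/12 = 5.35957 m⁴.
Centre of pressure: y_p = y_c + I_c/(y_c·A) = 7.09 + 5.35957/(7.09 × 6.36) = 7.09 + 0.118858 = 7.20886 m along the plane.
The resultant acts 1.59 + 0.118858 = 1.70886 m (along the plate) below the hinge at the top edge, so the moment about the hinge is M = F × 1.70886 = 349.019 × 1.70886 = 596.425 kN·m.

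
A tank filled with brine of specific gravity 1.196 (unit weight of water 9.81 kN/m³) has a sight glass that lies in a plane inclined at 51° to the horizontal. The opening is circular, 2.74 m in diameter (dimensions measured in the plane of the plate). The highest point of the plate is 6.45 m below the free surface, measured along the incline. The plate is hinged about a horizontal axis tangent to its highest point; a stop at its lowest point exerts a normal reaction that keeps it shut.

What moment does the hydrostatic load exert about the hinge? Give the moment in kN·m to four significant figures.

γ = 1.196 × 9.81 = 11.73276 kN/m³.
Let θ = 51° be the plate's angle to the horizontal; measure y along the incline from where the plane meets the free surface. Vertical depth h = y·sinθ with sinθ = 0.777146.
The centroid is at the centre, 1.37 m below the top of the plate, so y_c = 6.45 + 1.37 = 7.82 m and h_c = 7.82 × 0.777146 = 6.07728 m.
A = π(1.37)² = 5.89646 m².
Resultant F = γ·h_c·A = 11.73276 × 6.07728 × 5.89646 = 420.437 kN.
I_c = πr⁴/4 = π × 1.37⁴/4 = 2.76676 m⁴.
Centre of pressure: y_p = y_c + I_c/(y_c·A) = 7.82 + 2.76676/(7.82 × 5.89646) = 7.82 + 0.0600031 = 7.88 m along the plane.
The resultant acts 1.37 + 0.0600031 = 1.43 m (along the plate) below the hinge at the top edge, so the moment about the hinge is M = F × 1.43 = 420.437 × 1.43 = 601.225 kN·m.

M ≈ 601.2 kN·m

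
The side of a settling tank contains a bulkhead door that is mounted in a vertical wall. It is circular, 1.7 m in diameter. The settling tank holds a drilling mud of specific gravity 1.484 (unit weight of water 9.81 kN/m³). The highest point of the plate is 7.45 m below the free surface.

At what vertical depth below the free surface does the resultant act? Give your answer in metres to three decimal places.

h_p = 8.322 m

γ = 1.484 × 9.81 = 14.55804 kN/m³.
The centroid is at the centre, 0.85 m below the top of the plate, so the centroid depth is h_c = 7.45 + 0.85 = 8.3 m.
A = π(0.85)² = 2.2698 m².
Resultant F = γ·h_c·A = 14.55804 × 8.3 × 2.2698 = 274.264 kN.
I_c = πr⁴/4 = π × 0.85⁴/4 = 0.409983 m⁴.
Centre of pressure: y_p = y_c + I_c/(y_c·A) = 8.3 + 0.409983/(8.3 × 2.2698) = 8.3 + 0.0217621 = 8.32176 m along the plane.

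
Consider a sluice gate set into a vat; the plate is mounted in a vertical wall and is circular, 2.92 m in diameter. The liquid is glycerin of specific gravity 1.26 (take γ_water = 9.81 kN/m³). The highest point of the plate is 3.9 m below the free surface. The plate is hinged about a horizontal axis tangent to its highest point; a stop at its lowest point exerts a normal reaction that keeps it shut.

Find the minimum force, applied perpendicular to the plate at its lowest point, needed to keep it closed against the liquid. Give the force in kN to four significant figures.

γ = 1.26 × 9.81 = 12.3606 kN/m³.
The centroid is at the centre, 1.46 m below the top of the plate, so the centroid depth is h_c = 3.9 + 1.46 = 5.36 m.
A = π(1.46)² = 6.69662 m².
Resultant F = γ·h_c·A = 12.3606 × 5.36 × 6.69662 = 443.67 kN.
I_c = πr⁴/4 = π × 1.46⁴/4 = 3.56863 m⁴.
Centre of pressure: y_p = y_c + I_c/(y_c·A) = 5.36 + 3.56863/(5.36 × 6.69662) = 5.36 + 0.0994217 = 5.45942 m along the plane.
The resultant acts 1.46 + 0.0994217 = 1.55942 m (along the plate) below the hinge at the top edge, so the moment about the hinge is M = F × 1.55942 = 443.67 × 1.55942 = 691.868 kN·m.
A normal force at the bottom, 2.92 m from the hinge, must supply this moment: P = 691.868/2.92 = 236.941 kN.

P ≈ 236.9 kN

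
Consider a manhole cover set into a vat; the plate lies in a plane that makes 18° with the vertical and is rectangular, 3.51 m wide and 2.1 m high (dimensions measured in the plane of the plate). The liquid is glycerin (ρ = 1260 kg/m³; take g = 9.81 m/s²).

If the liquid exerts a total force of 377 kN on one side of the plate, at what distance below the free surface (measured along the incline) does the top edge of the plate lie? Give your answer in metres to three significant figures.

γ = ρg = 1260 × 9.81 / 1000 = 12.3606 kN/m³.
A = 3.51 × 2.1 = 7.371 m².
From F = γ·h_c·A, the centroid depth is h_c = 377/(12.3606 × 7.371) = 4.13786 m.
The plate makes 18° with the vertical, i.e. θ = 90° − 18° = 72° to the horizontal. Measuring y along the incline from the free-surface line, vertical depth h = y·sinθ with sinθ = 0.951057.
Along the incline, y_c = h_c/sinθ = 4.13786/0.951057 = 4.3508 m.
The centroid lies 2.1/2 = 1.05 m below the top edge, so the top edge sits at y_top = 4.3508 − 1.05 = 3.3008 m along the incline.

y_top ≈ 3.30 m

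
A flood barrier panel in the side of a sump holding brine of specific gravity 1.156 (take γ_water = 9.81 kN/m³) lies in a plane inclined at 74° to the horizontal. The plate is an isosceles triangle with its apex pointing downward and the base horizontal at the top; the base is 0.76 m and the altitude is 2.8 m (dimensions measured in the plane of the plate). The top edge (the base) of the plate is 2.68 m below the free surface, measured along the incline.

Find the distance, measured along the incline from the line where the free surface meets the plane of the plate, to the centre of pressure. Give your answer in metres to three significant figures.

γ = 1.156 × 9.81 = 11.34036 kN/m³.
Let θ = 74° be the plate's angle to the horizontal; measure y along the incline from where the plane meets the free surface. Vertical depth h = y·sinθ with sinθ = 0.961262.
With the apex down, the centroid sits h/3 = 2.8/3 = 0.933333 m below the base (the top edge), so y_c = 2.68 + 0.933333 = 3.61333 m and h_c = 3.61333 × 0.961262 = 3.47336 m.
A = ½ × 0.76 × 2.8 = 1.064 m².
Resultant F = γ·h_c·A = 11.34036 × 3.47336 × 1.064 = 41.9101 kN.
I_c = b·h³/36 = 0.76 × 2.8³/36 = 0.463431 m⁴.
Centre of pressure: y_p = y_c + I_c/(y_c·A) = 3.61333 + 0.463431/(3.61333 × 1.064) = 3.61333 + 0.120541 = 3.73387 m along the plane.

y_p = 3.73 m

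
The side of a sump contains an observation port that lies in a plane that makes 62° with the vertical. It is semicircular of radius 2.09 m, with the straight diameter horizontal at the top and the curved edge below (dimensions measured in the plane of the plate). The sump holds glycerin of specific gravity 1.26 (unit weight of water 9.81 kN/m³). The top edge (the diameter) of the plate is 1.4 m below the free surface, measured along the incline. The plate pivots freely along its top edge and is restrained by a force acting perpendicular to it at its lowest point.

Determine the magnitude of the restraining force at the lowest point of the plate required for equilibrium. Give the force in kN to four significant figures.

γ = 1.26 × 9.81 = 12.3606 kN/m³.
The plate makes 62° with the vertical, i.e. θ = 90° − 62° = 28° to the horizontal. Measuring y along the incline from the free-surface line, vertical depth h = y·sinθ with sinθ = 0.469472.
The centroid of a semicircle lies 4r/(3π) = 0.887024 m from the diameter, here below the top edge, so y_c = 1.4 + 0.887024 = 2.28702 m and h_c = 2.28702 × 0.469472 = 1.07369 m.
A = πr²/2 = π × 2.09²/2 = 6.8614 m².
Resultant F = γ·h_c·A = 12.3606 × 1.07369 × 6.8614 = 91.0607 kN.
I_c = (π/8 − 8/(9π))·r⁴ = 0.109757 × 2.09⁴ = 2.0942 m⁴.
Centre of pressure: y_p = y_c + I_c/(y_c·A) = 2.28702 + 2.0942/(2.28702 × 6.8614) = 2.28702 + 0.133455 = 2.42048 m along the plane.
The resultant acts 0.887024 + 0.133455 = 1.02048 m (along the plate) below the hinge at the top edge, so the moment about the hinge is M = F × 1.02048 = 91.0607 × 1.02048 = 92.9256 kN·m.
A normal force at the bottom, 2.09 m from the hinge, must supply this moment: P = 92.9256/2.09 = 44.462 kN.

P ≈ 44.46 kN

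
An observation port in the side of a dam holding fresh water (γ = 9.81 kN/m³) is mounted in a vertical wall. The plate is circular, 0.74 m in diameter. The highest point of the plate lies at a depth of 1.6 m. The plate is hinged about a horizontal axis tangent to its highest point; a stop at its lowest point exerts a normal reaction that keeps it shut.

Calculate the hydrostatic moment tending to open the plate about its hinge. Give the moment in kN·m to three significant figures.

γ = 9.81 kN/m³.
The centroid is at the centre, 0.37 m below the top of the plate, so the centroid depth is h_c = 1.6 + 0.37 = 1.97 m.
A = π(0.37)² = 0.430084 m².
Resultant F = γ·h_c·A = 9.81 × 1.97 × 0.430084 = 8.31167 kN.
I_c = πr⁴/4 = π × 0.37⁴/4 = 0.0147196 m⁴.
Centre of pressure: y_p = y_c + I_c/(y_c·A) = 1.97 + 0.0147196/(1.97 × 0.430084) = 1.97 + 0.0173731 = 1.98737 m along the plane.
The resultant acts 0.37 + 0.0173731 = 0.387373 m (along the plate) below the hinge at the top edge, so the moment about the hinge is M = F × 0.387373 = 8.31167 × 0.387373 = 3.21972 kN·m.

M ≈ 3.22 kN·m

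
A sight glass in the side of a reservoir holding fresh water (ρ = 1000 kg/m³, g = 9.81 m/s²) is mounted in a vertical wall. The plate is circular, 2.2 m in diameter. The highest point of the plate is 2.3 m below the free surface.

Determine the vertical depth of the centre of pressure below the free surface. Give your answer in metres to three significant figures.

γ = ρg = 1000 × 9.81 = 9810 N/m³ = 9.81 kN/m³.
The centroid is at the centre, 1.1 m below the top of the plate, so the centroid depth is h_c = 2.3 + 1.1 = 3.4 m.
A = π(1.1)² = 3.80133 m².
Resultant F = γ·h_c·A = 9.81 × 3.4 × 3.80133 = 126.79 kN.
I_c = πr⁴/4 = π × 1.1⁴/4 = 1.1499 m⁴.
Centre of pressure: y_p = y_c + I_c/(y_c·A) = 3.4 + 1.1499/(3.4 × 3.80133) = 3.4 + 0.0889704 = 3.48897 m along the plane.

h_p = 3.49 m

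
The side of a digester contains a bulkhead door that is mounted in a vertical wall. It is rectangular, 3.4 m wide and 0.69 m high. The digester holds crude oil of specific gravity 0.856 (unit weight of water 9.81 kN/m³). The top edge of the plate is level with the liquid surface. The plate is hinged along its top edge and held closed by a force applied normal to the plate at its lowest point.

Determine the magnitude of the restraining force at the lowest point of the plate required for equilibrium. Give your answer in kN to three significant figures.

γ = 0.856 × 9.81 = 8.39736 kN/m³.
The centroid lies 0.69/2 = 0.345 m below the top edge, so the centroid depth is h_c = 0.345 m.
A = 3.4 × 0.69 = 2.346 m².
Resultant F = γ·h_c·A = 8.39736 × 0.345 × 2.346 = 6.79657 kN.
I_c = b·h³/12 = 3.4 × 0.69³/12 = 0.0930775 m⁴.
Centre of pressure: y_p = y_c + I_c/(y_c·A) = 0.345 + 0.0930775/(0.345 × 2.346) = 0.345 + 0.115 = 0.46 m along the plane.
The resultant acts 0.345 + 0.115 = 0.46 m (along the plate) below the hinge at the top edge, so the moment about the hinge is M = F × 0.46 = 6.79657 × 0.46 = 3.12642 kN·m.
A normal force at the bottom, 0.69 m from the hinge, must supply this moment: P = 3.12642/0.69 = 4.53104 kN.

P ≈ 4.53 kN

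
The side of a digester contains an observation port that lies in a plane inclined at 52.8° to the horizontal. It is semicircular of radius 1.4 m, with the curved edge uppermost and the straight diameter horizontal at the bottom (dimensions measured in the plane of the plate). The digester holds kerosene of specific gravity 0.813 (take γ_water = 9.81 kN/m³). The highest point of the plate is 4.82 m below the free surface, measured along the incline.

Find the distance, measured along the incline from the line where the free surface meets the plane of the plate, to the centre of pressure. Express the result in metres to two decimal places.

γ = 0.813 × 9.81 = 7.97553 kN/m³.
Let θ = 52.8° be the plate's angle to the horizontal; measure y along the incline from where the plane meets the free surface. Vertical depth h = y·sinθ with sinθ = 0.796530.
The centroid lies 4r/(3π) = 0.594178 m above the diameter, so r − 4r/(3π) = 1.4 − 0.594178 = 0.805822 m below the topmost point, so y_c = 4.82 + 0.805822 = 5.62582 m and h_c = 5.62582 × 0.796530 = 4.48113 m.
A = πr²/2 = π × 1.4²/2 = 3.07876 m².
Resultant F = γ·h_c·A = 7.97553 × 4.48113 × 3.07876 = 110.033 kN.
I_c = (π/8 − 8/(9π))·r⁴ = 0.109757 × 1.4⁴ = 0.421642 m⁴.
Centre of pressure: y_p = y_c + I_c/(y_c·A) = 5.62582 + 0.421642/(5.62582 × 3.07876) = 5.62582 + 0.0243435 = 5.65016 m along the plane.

y_p = 5.65 m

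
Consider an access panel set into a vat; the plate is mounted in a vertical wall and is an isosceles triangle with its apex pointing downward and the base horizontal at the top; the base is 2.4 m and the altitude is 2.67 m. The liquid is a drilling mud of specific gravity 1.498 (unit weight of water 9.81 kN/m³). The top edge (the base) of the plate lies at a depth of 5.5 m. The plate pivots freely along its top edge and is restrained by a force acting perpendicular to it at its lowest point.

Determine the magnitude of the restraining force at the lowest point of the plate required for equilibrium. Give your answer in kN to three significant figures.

γ = 1.498 × 9.81 = 14.69538 kN/m³.
With the apex down, the centroid sits h/3 = 2.67/3 = 0.89 m below the base (the top edge), so the centroid depth is h_c = 5.5 + 0.89 = 6.39 m.
A = ½ × 2.4 × 2.67 = 3.204 m².
Resultant F = γ·h_c·A = 14.69538 × 6.39 × 3.204 = 300.867 kN.
I_c = b·h³/36 = 2.4 × 2.67³/36 = 1.26894 m⁴.
Centre of pressure: y_p = y_c + I_c/(y_c·A) = 6.39 + 1.26894/(6.39 × 3.204) = 6.39 + 0.0619795 = 6.45198 m along the plane.
The resultant acts 0.89 + 0.0619795 = 0.951979 m (along the plate) below the hinge at the top edge, so the moment about the hinge is M = F × 0.951979 = 300.867 × 0.951979 = 286.419 kN·m.
A normal force at the bottom, 2.67 m from the hinge, must supply this moment: P = 286.419/2.67 = 107.273 kN.

P ≈ 107 kN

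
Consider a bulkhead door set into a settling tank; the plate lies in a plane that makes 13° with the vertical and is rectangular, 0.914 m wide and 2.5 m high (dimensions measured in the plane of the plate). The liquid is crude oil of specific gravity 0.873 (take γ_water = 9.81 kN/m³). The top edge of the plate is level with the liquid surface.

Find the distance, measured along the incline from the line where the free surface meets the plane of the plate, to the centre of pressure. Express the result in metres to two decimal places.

y_p = 1.67 m

γ = 0.873 × 9.81 = 8.56413 kN/m³.
The plate makes 13° with the vertical, i.e. θ = 90° − 13° = 77° to the horizontal. Measuring y along the incline from the free-surface line, vertical depth h = y·sinθ with sinθ = 0.974370.
The centroid lies 2.5/2 = 1.25 m below the top edge, so y_c = 1.25 m and h_c = 1.25 × 0.974370 = 1.21796 m.
A = 0.914 × 2.5 = 2.285 m².
Resultant F = γ·h_c·A = 8.56413 × 1.21796 × 2.285 = 23.8343 kN.
I_c = b·h³/12 = 0.914 × 2.5³/12 = 1.1901 m⁴.
Centre of pressure: y_p = y_c + I_c/(y_c·A) = 1.25 + 1.1901/(1.25 × 2.285) = 1.25 + 0.416665 = 1.66667 m along the plane.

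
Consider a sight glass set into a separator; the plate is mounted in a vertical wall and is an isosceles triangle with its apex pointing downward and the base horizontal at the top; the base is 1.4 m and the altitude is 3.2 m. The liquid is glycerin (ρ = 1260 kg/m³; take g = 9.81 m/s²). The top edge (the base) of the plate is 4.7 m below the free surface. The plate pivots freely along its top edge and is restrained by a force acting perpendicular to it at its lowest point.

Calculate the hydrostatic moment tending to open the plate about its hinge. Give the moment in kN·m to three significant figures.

M ≈ 186 kN·m

γ = ρg = 1260 × 9.81 / 1000 = 12.3606 kN/m³.
With the apex down, the centroid sits h/3 = 3.2/3 = 1.06667 m below the base (the top edge), so the centroid depth is h_c = 4.7 + 1.06667 = 5.76667 m.
A = ½ × 1.4 × 3.2 = 2.24 m².
Resultant F = γ·h_c·A = 12.3606 × 5.76667 × 2.24 = 159.666 kN.
I_c = b·h³/36 = 1.4 × 3.2³/36 = 1.27431 m⁴.
Centre of pressure: y_p = y_c + I_c/(y_c·A) = 5.76667 + 1.27431/(5.76667 × 2.24) = 5.76667 + 0.0986511 = 5.86532 m along the plane.
The resultant acts 1.06667 + 0.0986511 = 1.16532 m (along the plate) below the hinge at the top edge, so the moment about the hinge is M = F × 1.16532 = 159.666 × 1.16532 = 186.062 kN·m.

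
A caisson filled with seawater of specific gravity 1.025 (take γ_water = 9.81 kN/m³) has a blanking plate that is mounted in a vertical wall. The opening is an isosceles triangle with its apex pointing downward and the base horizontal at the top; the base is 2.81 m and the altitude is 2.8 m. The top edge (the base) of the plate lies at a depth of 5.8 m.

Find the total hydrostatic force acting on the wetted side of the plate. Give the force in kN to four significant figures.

γ = 1.025 × 9.81 = 10.05525 kN/m³.
With the apex down, the centroid sits h/3 = 2.8/3 = 0.933333 m below the base (the top edge), so the centroid depth is h_c = 5.8 + 0.933333 = 6.73333 m.
A = ½ × 2.81 × 2.8 = 3.934 m².
Resultant F = γ·h_c·A = 10.05525 × 6.73333 × 3.934 = 266.353 kN.

F ≈ 266.4 kN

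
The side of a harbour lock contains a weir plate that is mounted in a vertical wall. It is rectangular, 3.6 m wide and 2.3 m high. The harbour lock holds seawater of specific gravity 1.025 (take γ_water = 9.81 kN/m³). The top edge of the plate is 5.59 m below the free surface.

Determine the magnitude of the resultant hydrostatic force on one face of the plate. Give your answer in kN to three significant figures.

F ≈ 561 kN

γ = 1.025 × 9.81 = 10.05525 kN/m³.
The centroid lies 2.3/2 = 1.15 m below the top edge, so the centroid depth is h_c = 5.59 + 1.15 = 6.74 m.
A = 3.6 × 2.3 = 8.28 m².
Resultant F = γ·h_c·A = 10.05525 × 6.74 × 8.28 = 561.155 kN.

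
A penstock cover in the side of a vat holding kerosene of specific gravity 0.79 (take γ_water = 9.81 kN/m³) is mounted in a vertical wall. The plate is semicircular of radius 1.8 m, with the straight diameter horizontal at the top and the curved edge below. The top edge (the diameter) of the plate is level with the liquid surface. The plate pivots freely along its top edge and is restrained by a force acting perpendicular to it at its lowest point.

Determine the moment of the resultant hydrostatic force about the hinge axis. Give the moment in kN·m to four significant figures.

γ = 0.79 × 9.81 = 7.7499 kN/m³.
The centroid of a semicircle lies 4r/(3π) = 0.763944 m from the diameter, here below the top edge, so the centroid depth is h_c = 0.763944 m.
A = πr²/2 = π × 1.8²/2 = 5.08938 m².
Resultant F = γ·h_c·A = 7.7499 × 0.763944 × 5.08938 = 30.1316 kN.
I_c = (π/8 − 8/(9π))·r⁴ = 0.109757 × 1.8⁴ = 1.15219 m⁴.
Centre of pressure: y_p = y_c + I_c/(y_c·A) = 0.763944 + 1.15219/(0.763944 × 5.08938) = 0.763944 + 0.296345 = 1.06029 m along the plane.
The resultant acts 0.763944 + 0.296345 = 1.06029 m (along the plate) below the hinge at the top edge, so the moment about the hinge is M = F × 1.06029 = 30.1316 × 1.06029 = 31.9482 kN·m.

M ≈ 31.95 kN·m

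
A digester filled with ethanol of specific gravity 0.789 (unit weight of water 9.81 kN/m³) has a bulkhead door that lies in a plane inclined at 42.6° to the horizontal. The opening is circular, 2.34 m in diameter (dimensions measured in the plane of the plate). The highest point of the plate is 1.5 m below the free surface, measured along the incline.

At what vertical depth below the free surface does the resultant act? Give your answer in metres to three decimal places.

h_p = 1.894 m

γ = 0.789 × 9.81 = 7.74009 kN/m³.
Let θ = 42.6° be the plate's angle to the horizontal; measure y along the incline from where the plane meets the free surface. Vertical depth h = y·sinθ with sinθ = 0.676876.
The centroid is at the centre, 1.17 m below the top of the plate, so y_c = 1.5 + 1.17 = 2.67 m and h_c = 2.67 × 0.676876 = 1.80726 m.
A = π(1.17)² = 4.30053 m².
Resultant F = γ·h_c·A = 7.74009 × 1.80726 × 4.30053 = 60.1573 kN.
I_c = πr⁴/4 = π × 1.17⁴/4 = 1.47175 m⁴.
Centre of pressure: y_p = y_c + I_c/(y_c·A) = 2.67 + 1.47175/(2.67 × 4.30053) = 2.67 + 0.128174 = 2.79817 m along the plane.
Vertically, h_p = y_p·sinθ = 2.79817 × 0.676876 = 1.89401 m.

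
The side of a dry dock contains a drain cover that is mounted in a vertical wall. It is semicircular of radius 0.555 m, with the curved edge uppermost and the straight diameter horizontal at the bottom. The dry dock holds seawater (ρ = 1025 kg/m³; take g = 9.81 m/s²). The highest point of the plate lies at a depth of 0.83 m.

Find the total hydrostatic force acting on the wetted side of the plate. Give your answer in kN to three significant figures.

F ≈ 5.59 kN

γ = ρg = 1025 × 9.81 / 1000 = 10.05525 kN/m³.
The centroid lies 4r/(3π) = 0.235549 m above the diameter, so r − 4r/(3π) = 0.555 − 0.235549 = 0.319451 m below the topmost point, so the centroid depth is h_c = 0.83 + 0.319451 = 1.14945 m.
A = πr²/2 = π × 0.555²/2 = 0.483845 m².
Resultant F = γ·h_c·A = 10.05525 × 1.14945 × 0.483845 = 5.59228 kN.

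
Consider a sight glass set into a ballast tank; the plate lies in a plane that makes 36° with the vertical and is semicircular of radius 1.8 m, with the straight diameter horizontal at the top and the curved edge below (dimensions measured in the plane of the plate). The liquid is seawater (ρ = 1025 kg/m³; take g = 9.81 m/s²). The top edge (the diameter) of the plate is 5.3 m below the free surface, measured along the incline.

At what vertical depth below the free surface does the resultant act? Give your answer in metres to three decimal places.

γ = ρg = 1025 × 9.81 / 1000 = 10.05525 kN/m³.
The plate makes 36° with the vertical, i.e. θ = 90° − 36° = 54° to the horizontal. Measuring y along the incline from the free-surface line, vertical depth h = y·sinθ with sinθ = 0.809017.
The centroid of a semicircle lies 4r/(3π) = 0.763944 m from the diameter, here below the top edge, so y_c = 5.3 + 0.763944 = 6.06394 m and h_c = 6.06394 × 0.809017 = 4.90583 m.
A = πr²/2 = π × 1.8²/2 = 5.08938 m².
Resultant F = γ·h_c·A = 10.05525 × 4.90583 × 5.08938 = 251.056 kN.
I_c = (π/8 − 8/(9π))·r⁴ = 0.109757 × 1.8⁴ = 1.15219 m⁴.
Centre of pressure: y_p = y_c + I_c/(y_c·A) = 6.06394 + 1.15219/(6.06394 × 5.08938) = 6.06394 + 0.037334 = 6.10127 m along the plane.
Vertically, h_p = y_p·sinθ = 6.10127 × 0.809017 = 4.93603 m.

h_p = 4.936 m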